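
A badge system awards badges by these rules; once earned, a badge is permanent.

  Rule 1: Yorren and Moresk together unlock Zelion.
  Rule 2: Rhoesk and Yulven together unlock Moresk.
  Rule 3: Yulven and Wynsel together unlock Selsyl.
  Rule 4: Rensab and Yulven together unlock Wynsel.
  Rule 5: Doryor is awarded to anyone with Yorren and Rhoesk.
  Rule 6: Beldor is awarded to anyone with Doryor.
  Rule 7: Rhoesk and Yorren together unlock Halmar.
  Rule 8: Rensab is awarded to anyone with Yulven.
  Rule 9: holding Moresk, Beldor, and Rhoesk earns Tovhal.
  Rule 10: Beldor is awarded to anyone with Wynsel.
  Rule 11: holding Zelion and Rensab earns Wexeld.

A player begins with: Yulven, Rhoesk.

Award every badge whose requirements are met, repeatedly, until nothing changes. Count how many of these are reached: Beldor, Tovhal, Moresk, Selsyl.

4

With Rhoesk and Yulven, Moresk is earned (Rule 2).
With Yulven, Rensab is earned (Rule 8).
With Rensab and Yulven, Wynsel is earned (Rule 4).
With Yulven and Wynsel, Selsyl is earned (Rule 3).
With Wynsel, Beldor is earned (Rule 10).
With Moresk, Beldor, and Rhoesk, Tovhal is earned (Rule 9).
Beldor: reached.
Tovhal: reached.
Moresk: reached.
Selsyl: reached.
All 4 are reached.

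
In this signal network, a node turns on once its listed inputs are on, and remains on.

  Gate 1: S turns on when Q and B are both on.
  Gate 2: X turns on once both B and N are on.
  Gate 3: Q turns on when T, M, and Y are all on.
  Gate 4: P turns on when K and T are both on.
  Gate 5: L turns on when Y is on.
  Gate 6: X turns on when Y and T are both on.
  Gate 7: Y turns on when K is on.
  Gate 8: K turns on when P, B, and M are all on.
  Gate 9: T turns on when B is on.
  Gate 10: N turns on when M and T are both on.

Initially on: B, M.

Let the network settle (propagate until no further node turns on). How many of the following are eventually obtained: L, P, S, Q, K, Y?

L would need Y (Gate 5), but Y never turns on.
P would need K and T (Gate 4), but K never turns on.
S would need Q and B (Gate 1), but Q never turns on.
Q would need T, M, and Y (Gate 3), but Y never turns on.
K would need P, B, and M (Gate 8), but P never turns on.
Y would need K (Gate 7), but K never turns on.
None of the 6 are reached.

0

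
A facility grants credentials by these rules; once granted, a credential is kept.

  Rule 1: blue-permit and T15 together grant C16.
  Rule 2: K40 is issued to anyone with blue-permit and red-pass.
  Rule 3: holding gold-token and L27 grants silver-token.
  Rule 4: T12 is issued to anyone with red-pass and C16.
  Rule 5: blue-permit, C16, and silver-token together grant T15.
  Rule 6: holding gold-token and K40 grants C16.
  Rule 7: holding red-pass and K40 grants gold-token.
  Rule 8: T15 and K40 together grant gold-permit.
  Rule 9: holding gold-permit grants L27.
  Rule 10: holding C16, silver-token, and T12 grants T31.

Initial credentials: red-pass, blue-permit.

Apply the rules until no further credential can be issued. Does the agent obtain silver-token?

silver-token would need gold-token and L27 (Rule 3), but L27 is never granted.

No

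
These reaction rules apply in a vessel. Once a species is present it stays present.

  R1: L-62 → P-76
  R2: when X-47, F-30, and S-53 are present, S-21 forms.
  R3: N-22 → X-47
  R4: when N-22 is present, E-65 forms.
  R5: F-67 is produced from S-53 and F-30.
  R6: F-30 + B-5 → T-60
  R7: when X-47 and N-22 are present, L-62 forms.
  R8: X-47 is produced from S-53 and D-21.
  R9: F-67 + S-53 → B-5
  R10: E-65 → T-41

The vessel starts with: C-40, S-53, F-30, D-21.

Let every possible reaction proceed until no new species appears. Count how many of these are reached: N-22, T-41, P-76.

No rule produces N-22, and it is not given.
T-41 would need E-65 (R10), but E-65 never forms.
P-76 would need L-62 (R1), but L-62 never forms.
None of the 3 are reached.

0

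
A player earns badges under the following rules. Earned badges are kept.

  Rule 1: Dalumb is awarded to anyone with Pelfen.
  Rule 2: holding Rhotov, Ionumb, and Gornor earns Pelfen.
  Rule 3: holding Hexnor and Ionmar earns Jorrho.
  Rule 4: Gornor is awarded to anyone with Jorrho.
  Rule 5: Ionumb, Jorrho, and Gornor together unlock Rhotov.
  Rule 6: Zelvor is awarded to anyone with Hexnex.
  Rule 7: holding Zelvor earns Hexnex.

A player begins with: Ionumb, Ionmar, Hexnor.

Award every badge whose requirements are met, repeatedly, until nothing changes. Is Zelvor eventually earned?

Zelvor would need Hexnex (Rule 6), but Hexnex is never earned.

No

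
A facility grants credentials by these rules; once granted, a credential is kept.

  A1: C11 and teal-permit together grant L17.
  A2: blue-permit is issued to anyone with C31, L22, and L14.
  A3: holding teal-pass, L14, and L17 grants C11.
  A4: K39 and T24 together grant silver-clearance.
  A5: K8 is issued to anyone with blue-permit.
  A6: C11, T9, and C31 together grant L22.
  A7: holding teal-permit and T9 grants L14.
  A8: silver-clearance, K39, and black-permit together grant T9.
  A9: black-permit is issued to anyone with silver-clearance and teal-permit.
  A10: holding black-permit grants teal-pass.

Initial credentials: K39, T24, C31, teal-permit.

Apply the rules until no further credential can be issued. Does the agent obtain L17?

L17 would need C11 and teal-permit (A1), but C11 is never granted.

No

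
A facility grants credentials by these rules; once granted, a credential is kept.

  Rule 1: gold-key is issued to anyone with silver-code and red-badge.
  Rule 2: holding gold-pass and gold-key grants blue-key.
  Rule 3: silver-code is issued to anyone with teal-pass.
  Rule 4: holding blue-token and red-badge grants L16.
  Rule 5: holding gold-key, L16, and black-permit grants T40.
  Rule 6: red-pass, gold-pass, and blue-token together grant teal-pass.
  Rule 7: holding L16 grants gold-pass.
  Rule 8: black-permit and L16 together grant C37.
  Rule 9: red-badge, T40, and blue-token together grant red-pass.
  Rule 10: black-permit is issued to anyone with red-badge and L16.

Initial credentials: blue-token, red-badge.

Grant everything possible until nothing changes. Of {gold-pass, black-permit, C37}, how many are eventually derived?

Holding blue-token and red-badge grants L16 (Rule 4).
Holding L16 grants gold-pass (Rule 7).
Holding red-badge and L16 grants black-permit (Rule 10).
Holding black-permit and L16 grants C37 (Rule 8).
gold-pass: reached.
black-permit: reached.
C37: reached.
All 3 are reached.

3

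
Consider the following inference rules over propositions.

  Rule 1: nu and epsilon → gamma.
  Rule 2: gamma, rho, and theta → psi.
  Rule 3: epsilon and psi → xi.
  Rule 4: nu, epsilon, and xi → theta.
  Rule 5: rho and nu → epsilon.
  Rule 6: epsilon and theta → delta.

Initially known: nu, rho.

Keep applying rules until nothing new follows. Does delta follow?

No

delta would need epsilon and theta (Rule 6), but theta is never established.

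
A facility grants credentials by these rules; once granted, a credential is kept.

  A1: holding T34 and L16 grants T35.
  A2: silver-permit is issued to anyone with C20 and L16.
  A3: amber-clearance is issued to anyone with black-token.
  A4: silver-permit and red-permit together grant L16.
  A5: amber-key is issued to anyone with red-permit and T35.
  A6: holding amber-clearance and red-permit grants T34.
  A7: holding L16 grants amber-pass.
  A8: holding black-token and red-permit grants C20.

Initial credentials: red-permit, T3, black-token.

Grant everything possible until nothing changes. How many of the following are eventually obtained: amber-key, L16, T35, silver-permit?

0

amber-key would need red-permit and T35 (A5), but T35 is never granted.
L16 would need silver-permit and red-permit (A4), but silver-permit is never granted.
T35 would need T34 and L16 (A1), but L16 is never granted.
silver-permit would need C20 and L16 (A2), but L16 is never granted.
None of the 4 are reached.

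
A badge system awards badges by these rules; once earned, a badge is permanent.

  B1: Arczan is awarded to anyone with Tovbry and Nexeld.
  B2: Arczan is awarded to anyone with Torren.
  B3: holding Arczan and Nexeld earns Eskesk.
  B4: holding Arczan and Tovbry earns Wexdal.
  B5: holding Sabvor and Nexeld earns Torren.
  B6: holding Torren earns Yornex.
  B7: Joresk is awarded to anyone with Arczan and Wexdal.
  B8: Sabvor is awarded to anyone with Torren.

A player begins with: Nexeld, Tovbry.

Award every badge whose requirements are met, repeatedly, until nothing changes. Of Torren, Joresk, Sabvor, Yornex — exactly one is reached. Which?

With Tovbry and Nexeld, Arczan is earned (B1).
With Arczan and Tovbry, Wexdal is earned (B4).
With Arczan and Wexdal, Joresk is earned (B7).
Sabvor would need Torren (B8), but Torren is never earned. Torren would need Sabvor and Nexeld (B5), but Sabvor is never earned. Yornex would need Torren (B6), but Torren is never earned.

Joresk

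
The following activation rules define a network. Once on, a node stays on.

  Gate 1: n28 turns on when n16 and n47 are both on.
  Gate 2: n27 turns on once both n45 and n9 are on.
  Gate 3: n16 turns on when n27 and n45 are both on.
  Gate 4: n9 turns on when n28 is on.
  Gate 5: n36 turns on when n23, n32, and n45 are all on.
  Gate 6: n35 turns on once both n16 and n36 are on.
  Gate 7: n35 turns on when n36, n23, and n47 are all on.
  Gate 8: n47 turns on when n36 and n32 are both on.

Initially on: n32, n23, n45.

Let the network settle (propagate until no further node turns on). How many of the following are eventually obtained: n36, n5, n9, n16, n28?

1

Gate 5: n23, n32, and n45 on → n36 on.
n36: reached.
No rule produces n5, and it is not given.
n9 would need n28 (Gate 4), but n28 never turns on.
n16 would need n27 and n45 (Gate 3), but n27 never turns on.
n28 would need n16 and n47 (Gate 1), but n16 never turns on.
Reached: n36 — 1 of the 5.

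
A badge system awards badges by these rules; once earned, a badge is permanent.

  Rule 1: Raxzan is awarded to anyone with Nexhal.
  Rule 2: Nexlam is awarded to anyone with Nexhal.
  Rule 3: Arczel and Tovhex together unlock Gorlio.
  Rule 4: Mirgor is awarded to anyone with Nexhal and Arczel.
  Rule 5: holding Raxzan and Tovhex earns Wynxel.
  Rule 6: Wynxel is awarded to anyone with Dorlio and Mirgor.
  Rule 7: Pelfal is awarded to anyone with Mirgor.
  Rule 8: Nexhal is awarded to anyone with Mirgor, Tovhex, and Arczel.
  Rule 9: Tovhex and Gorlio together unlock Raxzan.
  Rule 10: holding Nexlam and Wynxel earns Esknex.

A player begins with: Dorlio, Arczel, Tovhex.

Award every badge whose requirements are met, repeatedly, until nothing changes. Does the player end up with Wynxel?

Yes

With Arczel and Tovhex, Gorlio is earned (Rule 3).
With Tovhex and Gorlio, Raxzan is earned (Rule 9).
With Raxzan and Tovhex, Wynxel is earned (Rule 5).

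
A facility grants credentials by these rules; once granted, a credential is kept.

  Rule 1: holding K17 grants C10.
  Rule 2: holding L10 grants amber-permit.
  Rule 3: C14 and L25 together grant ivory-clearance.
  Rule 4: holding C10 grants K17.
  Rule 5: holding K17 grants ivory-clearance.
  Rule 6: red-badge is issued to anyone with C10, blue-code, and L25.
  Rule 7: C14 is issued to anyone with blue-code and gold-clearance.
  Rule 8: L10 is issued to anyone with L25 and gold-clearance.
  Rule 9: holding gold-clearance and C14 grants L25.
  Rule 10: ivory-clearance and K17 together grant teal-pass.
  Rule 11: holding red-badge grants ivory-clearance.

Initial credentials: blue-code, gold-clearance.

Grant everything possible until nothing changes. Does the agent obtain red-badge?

red-badge would need C10, blue-code, and L25 (Rule 6), but C10 is never granted.

No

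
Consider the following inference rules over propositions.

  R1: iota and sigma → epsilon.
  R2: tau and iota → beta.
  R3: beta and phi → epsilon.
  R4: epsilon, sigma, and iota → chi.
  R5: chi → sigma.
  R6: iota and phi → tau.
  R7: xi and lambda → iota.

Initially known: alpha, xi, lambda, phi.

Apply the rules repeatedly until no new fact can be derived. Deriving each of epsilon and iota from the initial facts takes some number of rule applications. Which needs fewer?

iota: From xi and lambda, R7 gives iota. [1 rule application]
epsilon: From xi and lambda, R7 gives iota. iota and phi hold, so tau follows (R6). tau and iota hold, so beta follows (R2). From beta and phi, R3 gives epsilon. [4 rule applications]
iota needs fewer.

iota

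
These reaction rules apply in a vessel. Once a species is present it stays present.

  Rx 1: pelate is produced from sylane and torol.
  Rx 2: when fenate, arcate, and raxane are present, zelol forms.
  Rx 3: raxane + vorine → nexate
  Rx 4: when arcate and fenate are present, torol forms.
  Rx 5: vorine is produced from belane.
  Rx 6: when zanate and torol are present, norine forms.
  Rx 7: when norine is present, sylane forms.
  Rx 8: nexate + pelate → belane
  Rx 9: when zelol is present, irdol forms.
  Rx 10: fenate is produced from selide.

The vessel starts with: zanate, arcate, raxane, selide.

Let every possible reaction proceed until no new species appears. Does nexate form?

No

nexate would need raxane and vorine (Rx 3), but vorine never forms.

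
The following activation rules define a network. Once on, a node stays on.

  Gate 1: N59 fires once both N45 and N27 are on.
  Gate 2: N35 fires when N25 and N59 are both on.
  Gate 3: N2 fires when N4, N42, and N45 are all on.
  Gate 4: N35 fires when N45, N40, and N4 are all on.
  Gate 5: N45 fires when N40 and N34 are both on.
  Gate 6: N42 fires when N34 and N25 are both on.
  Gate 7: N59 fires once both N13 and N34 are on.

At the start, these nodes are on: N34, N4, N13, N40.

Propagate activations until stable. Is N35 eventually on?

N40 and N34 are on, so N45 fires (Gate 5).
N45, N40, and N4 are on, so N35 fires (Gate 4).

Yes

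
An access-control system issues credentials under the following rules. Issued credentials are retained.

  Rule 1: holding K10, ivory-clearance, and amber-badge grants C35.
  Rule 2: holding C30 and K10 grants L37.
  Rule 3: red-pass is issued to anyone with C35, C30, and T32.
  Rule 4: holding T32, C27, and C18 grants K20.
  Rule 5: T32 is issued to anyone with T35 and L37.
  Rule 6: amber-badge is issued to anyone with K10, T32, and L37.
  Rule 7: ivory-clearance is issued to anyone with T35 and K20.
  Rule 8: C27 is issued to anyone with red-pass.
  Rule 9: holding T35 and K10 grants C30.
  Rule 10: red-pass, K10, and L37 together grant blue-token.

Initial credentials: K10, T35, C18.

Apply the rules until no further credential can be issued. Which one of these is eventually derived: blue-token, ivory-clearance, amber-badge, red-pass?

amber-badge

Holding T35 and K10 grants C30 (Rule 9).
Holding C30 and K10 grants L37 (Rule 2).
Holding T35 and L37 grants T32 (Rule 5).
Holding K10, T32, and L37 grants amber-badge (Rule 6).
red-pass would need C35, C30, and T32 (Rule 3), but C35 is never granted. blue-token would need red-pass, K10, and L37 (Rule 10), but red-pass is never granted. ivory-clearance would need T35 and K20 (Rule 7), but K20 is never granted.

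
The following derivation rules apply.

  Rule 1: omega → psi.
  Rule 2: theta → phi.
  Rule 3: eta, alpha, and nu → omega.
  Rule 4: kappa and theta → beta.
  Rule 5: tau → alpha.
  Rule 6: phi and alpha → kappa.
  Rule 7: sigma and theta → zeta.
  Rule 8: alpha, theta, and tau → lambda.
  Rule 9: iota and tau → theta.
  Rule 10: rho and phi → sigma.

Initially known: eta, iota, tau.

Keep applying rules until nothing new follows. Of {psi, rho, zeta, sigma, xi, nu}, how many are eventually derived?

0

psi would need omega (Rule 1), but omega is never established.
No rule produces rho, and it is not given.
zeta would need sigma and theta (Rule 7), but sigma is never established.
sigma would need rho and phi (Rule 10), but rho is never established.
No rule produces xi, and it is not given.
No rule produces nu, and it is not given.
None of the 6 are reached.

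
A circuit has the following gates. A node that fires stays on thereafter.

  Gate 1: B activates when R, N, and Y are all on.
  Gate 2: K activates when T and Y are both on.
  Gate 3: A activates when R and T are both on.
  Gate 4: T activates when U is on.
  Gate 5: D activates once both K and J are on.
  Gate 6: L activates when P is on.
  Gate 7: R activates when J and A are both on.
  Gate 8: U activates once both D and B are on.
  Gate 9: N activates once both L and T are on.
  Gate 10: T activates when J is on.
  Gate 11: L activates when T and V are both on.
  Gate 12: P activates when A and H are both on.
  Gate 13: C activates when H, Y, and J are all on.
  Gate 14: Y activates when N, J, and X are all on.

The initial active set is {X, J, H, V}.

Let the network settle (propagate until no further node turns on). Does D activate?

Yes

J is on, so T activates (Gate 10).
T and V are on, so L activates (Gate 11).
L and T are on, so N activates (Gate 9).
N, J, and X are on, so Y activates (Gate 14).
Gate 2: T and Y on → K on.
K and J are on, so D activates (Gate 5).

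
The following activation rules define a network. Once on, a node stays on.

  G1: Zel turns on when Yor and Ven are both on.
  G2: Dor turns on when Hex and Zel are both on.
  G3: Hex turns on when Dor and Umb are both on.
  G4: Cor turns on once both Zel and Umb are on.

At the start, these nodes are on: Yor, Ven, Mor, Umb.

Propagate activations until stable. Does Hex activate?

No

Hex would need Dor and Umb (G3), but Dor never turns on.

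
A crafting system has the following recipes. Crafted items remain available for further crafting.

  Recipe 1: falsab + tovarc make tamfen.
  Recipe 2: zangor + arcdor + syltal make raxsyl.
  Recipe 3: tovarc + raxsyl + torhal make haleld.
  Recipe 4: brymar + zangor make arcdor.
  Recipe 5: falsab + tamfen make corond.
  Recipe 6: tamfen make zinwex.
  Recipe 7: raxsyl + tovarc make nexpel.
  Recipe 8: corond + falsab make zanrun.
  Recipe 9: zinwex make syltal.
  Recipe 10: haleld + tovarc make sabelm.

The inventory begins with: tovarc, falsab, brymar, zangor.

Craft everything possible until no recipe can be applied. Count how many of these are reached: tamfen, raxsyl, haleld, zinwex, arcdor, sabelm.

4

falsab + tovarc → tamfen (Recipe 1).
Using Recipe 4, brymar and zangor make arcdor.
tamfen → zinwex (Recipe 6).
zinwex → syltal (Recipe 9).
zangor + arcdor + syltal → raxsyl (Recipe 2).
tamfen: reached.
raxsyl: reached.
haleld would need tovarc, raxsyl, and torhal (Recipe 3), but torhal is never obtained.
zinwex: reached.
arcdor: reached.
sabelm would need haleld and tovarc (Recipe 10), but haleld is never obtained.
Reached: tamfen, raxsyl, zinwex, and arcdor — 4 of the 6.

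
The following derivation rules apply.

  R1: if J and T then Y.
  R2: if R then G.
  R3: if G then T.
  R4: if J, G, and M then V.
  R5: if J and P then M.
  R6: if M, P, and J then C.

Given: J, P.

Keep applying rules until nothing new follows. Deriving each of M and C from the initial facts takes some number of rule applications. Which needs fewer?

M

M: From J and P, R5 gives M. [1 rule application]
C: From J and P, R5 gives M. From M, P, and J, R6 gives C. [2 rule applications]
M needs fewer.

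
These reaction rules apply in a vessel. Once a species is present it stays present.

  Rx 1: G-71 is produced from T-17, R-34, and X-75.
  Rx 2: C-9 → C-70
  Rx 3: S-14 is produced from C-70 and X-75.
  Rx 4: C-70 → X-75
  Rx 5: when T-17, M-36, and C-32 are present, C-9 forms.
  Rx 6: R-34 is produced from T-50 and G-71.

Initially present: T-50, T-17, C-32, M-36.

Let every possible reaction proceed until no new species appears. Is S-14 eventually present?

T-17, M-36, and C-32 present → C-9 forms (Rx 5).
C-9 present → C-70 forms (Rx 2).
C-70 present → X-75 forms (Rx 4).
C-70 and X-75 present → S-14 forms (Rx 3).

Yes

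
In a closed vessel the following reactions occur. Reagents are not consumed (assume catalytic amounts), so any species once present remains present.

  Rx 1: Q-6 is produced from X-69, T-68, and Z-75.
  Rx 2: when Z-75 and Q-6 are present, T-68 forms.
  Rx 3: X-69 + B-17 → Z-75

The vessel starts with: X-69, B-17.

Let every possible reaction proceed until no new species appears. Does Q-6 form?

Q-6 would need X-69, T-68, and Z-75 (Rx 1), but T-68 never forms.

No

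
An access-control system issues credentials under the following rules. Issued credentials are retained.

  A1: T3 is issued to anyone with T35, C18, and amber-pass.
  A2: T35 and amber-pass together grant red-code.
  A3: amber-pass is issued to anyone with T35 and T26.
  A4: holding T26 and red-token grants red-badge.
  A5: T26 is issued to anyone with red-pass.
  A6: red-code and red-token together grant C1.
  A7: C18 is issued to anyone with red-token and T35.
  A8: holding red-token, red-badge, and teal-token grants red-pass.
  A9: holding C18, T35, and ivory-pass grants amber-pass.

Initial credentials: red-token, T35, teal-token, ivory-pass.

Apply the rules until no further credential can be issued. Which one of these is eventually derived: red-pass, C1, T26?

Holding red-token and T35 grants C18 (A7).
Holding C18, T35, and ivory-pass grants amber-pass (A9).
Holding T35 and amber-pass grants red-code (A2).
Holding red-code and red-token grants C1 (A6).
T26 would need red-pass (A5), but red-pass is never granted. red-pass would need red-token, red-badge, and teal-token (A8), but red-badge is never granted.

C1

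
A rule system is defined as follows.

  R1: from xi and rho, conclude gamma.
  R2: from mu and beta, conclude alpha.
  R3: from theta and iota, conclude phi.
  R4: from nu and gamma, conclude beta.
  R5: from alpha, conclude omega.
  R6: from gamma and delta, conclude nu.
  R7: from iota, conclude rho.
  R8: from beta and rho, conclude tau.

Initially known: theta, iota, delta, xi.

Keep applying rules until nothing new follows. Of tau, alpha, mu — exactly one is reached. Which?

tau

From iota, R7 gives rho.
xi and rho hold, so gamma follows (R1).
gamma and delta hold, so nu follows (R6).
From nu and gamma, R4 gives beta.
From beta and rho, R8 gives tau.
No rule produces mu, and it is not given. alpha would need mu and beta (R2), but mu is never established.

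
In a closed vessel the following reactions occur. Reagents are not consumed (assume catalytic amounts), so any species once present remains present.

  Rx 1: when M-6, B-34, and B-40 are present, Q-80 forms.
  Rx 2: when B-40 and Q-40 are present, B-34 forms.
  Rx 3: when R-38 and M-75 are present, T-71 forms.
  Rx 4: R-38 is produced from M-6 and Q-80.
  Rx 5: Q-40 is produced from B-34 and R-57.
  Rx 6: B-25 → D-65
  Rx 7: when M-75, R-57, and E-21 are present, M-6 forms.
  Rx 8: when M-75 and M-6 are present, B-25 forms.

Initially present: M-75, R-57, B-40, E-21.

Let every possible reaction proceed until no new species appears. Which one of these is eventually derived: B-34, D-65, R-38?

D-65

M-75, R-57, and E-21 present → M-6 forms (Rx 7).
M-75 and M-6 present → B-25 forms (Rx 8).
B-25 present → D-65 forms (Rx 6).
R-38 would need M-6 and Q-80 (Rx 4), but Q-80 never forms. B-34 would need B-40 and Q-40 (Rx 2), but Q-40 never forms.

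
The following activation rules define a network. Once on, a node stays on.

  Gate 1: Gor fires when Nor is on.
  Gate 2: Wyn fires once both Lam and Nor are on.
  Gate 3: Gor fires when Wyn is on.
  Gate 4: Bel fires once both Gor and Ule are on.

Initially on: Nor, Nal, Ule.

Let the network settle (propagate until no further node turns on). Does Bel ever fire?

Yes

Gate 1: Nor on → Gor on.
Gate 4: Gor and Ule on → Bel on.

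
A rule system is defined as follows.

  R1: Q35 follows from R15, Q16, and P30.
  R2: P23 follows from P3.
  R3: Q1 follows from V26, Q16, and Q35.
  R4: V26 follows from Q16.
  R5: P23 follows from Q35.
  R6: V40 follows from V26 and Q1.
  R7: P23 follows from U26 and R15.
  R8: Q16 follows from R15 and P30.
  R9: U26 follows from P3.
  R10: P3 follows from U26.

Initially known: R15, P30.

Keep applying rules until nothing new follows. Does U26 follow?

U26 would need P3 (R9), but P3 is never established.

No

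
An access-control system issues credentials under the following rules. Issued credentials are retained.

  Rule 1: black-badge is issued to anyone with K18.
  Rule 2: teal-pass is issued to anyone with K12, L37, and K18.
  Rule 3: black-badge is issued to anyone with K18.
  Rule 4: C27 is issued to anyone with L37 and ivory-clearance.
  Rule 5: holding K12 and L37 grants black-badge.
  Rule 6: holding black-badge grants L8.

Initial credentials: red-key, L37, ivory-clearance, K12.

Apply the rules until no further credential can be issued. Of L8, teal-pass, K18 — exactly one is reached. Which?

Holding K12 and L37 grants black-badge (Rule 5).
Holding black-badge grants L8 (Rule 6).
teal-pass would need K12, L37, and K18 (Rule 2), but K18 is never granted. No rule produces K18, and it is not given.

L8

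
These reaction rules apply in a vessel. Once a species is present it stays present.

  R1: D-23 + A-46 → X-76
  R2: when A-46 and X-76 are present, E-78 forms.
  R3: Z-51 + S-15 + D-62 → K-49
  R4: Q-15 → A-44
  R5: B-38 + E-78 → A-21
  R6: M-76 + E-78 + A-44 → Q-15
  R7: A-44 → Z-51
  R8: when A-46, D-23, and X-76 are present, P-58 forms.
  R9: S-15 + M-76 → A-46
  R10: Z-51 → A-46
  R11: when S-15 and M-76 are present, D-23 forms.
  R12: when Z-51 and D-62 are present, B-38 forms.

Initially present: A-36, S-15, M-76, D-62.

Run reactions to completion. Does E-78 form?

S-15 and M-76 present → A-46 forms (R9).
S-15 and M-76 present → D-23 forms (R11).
D-23 and A-46 present → X-76 forms (R1).
A-46 and X-76 present → E-78 forms (R2).

Yes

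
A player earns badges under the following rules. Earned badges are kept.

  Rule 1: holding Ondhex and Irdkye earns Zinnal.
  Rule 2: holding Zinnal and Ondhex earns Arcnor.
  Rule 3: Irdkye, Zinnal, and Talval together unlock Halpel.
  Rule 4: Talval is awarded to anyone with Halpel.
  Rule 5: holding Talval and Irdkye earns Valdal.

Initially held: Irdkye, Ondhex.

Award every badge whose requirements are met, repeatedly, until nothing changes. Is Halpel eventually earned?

No

Halpel would need Irdkye, Zinnal, and Talval (Rule 3), but Talval is never earned.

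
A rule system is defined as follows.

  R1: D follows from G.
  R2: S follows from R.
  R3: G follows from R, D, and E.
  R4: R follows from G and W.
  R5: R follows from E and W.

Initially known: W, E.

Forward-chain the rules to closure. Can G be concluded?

No

G would need R, D, and E (R3), but D is never established.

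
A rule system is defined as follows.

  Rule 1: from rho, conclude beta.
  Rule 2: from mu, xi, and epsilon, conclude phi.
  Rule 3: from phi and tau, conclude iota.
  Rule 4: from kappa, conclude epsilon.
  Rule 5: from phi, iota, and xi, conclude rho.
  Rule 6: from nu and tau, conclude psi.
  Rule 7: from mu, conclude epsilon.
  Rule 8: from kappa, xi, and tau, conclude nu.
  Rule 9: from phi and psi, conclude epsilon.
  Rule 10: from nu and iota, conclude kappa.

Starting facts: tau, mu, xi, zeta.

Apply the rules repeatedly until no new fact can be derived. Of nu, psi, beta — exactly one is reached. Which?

beta

mu holds, so epsilon follows (Rule 7).
mu, xi, and epsilon hold, so phi follows (Rule 2).
phi and tau hold, so iota follows (Rule 3).
phi, iota, and xi hold, so rho follows (Rule 5).
From rho, Rule 1 gives beta.
psi would need nu and tau (Rule 6), but nu is never established. nu would need kappa, xi, and tau (Rule 8), but kappa is never established.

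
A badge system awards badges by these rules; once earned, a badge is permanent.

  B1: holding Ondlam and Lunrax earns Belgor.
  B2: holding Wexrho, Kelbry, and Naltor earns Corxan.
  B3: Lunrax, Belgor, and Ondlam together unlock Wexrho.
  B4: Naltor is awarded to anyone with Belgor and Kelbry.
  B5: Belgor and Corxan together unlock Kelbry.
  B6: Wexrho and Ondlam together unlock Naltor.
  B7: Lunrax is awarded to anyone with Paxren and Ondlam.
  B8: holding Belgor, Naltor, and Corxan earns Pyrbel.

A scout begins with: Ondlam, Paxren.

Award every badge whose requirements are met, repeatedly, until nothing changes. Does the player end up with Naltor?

With Paxren and Ondlam, Lunrax is earned (B7).
With Ondlam and Lunrax, Belgor is earned (B1).
With Lunrax, Belgor, and Ondlam, Wexrho is earned (B3).
With Wexrho and Ondlam, Naltor is earned (B6).

Yes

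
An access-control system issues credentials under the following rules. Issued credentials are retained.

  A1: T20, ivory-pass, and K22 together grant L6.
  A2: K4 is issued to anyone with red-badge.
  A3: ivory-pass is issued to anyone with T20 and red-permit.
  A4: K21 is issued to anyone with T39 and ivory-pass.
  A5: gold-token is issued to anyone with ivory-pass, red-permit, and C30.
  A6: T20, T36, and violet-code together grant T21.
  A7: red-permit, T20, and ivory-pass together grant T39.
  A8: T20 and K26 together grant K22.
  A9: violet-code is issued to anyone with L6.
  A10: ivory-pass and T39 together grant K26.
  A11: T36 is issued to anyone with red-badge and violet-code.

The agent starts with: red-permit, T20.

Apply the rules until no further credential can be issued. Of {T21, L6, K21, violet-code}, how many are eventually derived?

3

Holding T20 and red-permit grants ivory-pass (A3).
Holding red-permit, T20, and ivory-pass grants T39 (A7).
Holding ivory-pass and T39 grants K26 (A10).
Holding T39 and ivory-pass grants K21 (A4).
Holding T20 and K26 grants K22 (A8).
Holding T20, ivory-pass, and K22 grants L6 (A1).
Holding L6 grants violet-code (A9).
T21 would need T20, T36, and violet-code (A6), but T36 is never granted.
L6: reached.
K21: reached.
violet-code: reached.
Reached: L6, K21, and violet-code — 3 of the 4.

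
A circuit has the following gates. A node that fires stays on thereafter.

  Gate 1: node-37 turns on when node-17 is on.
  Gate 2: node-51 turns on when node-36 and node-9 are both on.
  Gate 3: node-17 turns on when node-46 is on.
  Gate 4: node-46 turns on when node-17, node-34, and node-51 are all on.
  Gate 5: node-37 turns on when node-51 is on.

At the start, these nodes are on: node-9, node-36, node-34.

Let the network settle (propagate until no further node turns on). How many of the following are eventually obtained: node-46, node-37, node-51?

node-36 and node-9 are on, so node-51 turns on (Gate 2).
Gate 5: node-51 on → node-37 on.
node-46 would need node-17, node-34, and node-51 (Gate 4), but node-17 never turns on.
node-37: reached.
node-51: reached.
Reached: node-37 and node-51 — 2 of the 3.

2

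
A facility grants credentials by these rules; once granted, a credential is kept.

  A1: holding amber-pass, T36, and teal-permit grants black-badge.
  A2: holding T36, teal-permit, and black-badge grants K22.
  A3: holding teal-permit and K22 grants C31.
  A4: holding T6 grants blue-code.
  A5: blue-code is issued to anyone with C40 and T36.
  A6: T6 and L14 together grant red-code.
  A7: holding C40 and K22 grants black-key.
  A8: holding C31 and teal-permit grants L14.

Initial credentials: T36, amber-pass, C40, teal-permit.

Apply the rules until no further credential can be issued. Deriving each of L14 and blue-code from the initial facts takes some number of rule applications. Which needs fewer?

blue-code

blue-code: Holding C40 and T36 grants blue-code (A5). [1 rule application]
L14: Holding amber-pass, T36, and teal-permit grants black-badge (A1). Holding T36, teal-permit, and black-badge grants K22 (A2). Holding teal-permit and K22 grants C31 (A3). Holding C31 and teal-permit grants L14 (A8). [4 rule applications]
blue-code needs fewer.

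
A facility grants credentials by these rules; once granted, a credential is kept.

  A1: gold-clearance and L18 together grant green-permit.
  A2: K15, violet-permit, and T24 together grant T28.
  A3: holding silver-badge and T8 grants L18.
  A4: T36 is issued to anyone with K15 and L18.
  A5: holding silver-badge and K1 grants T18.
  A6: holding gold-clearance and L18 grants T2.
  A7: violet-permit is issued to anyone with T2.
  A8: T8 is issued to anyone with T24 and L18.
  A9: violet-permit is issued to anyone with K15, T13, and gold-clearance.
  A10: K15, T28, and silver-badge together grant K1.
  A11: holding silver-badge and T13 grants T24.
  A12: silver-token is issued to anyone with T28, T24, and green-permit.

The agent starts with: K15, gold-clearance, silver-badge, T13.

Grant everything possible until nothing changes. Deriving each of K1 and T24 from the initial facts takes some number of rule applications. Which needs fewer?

T24

T24: Holding silver-badge and T13 grants T24 (A11). [1 rule application]
K1: Holding silver-badge and T13 grants T24 (A11). Holding K15, T13, and gold-clearance grants violet-permit (A9). Holding K15, violet-permit, and T24 grants T28 (A2). Holding K15, T28, and silver-badge grants K1 (A10). [4 rule applications]
T24 needs fewer.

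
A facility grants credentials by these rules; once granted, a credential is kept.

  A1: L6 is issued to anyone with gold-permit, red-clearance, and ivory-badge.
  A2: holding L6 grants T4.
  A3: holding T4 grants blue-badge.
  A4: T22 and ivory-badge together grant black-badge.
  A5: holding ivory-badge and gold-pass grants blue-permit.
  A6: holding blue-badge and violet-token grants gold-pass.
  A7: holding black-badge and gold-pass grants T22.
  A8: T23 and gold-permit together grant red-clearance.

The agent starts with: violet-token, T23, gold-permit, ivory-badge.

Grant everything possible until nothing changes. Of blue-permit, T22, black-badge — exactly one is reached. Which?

Holding T23 and gold-permit grants red-clearance (A8).
Holding gold-permit, red-clearance, and ivory-badge grants L6 (A1).
Holding L6 grants T4 (A2).
Holding T4 grants blue-badge (A3).
Holding blue-badge and violet-token grants gold-pass (A6).
Holding ivory-badge and gold-pass grants blue-permit (A5).
T22 would need black-badge and gold-pass (A7), but black-badge is never granted. black-badge would need T22 and ivory-badge (A4), but T22 is never granted.

blue-permit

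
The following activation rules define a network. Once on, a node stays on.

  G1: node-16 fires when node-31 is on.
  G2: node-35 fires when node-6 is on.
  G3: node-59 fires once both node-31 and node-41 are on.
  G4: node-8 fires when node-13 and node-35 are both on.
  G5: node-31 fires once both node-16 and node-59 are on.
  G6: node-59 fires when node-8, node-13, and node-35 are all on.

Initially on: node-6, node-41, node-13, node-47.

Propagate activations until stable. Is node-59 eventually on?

G2: node-6 on → node-35 on.
node-13 and node-35 are on, so node-8 fires (G4).
node-8, node-13, and node-35 are on, so node-59 fires (G6).

Yes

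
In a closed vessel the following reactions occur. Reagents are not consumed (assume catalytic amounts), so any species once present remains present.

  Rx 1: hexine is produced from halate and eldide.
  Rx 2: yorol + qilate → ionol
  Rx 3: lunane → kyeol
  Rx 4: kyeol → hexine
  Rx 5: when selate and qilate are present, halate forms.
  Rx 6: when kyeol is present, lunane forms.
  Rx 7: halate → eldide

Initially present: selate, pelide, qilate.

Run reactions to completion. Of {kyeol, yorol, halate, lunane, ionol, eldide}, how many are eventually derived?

2

selate and qilate present → halate forms (Rx 5).
halate present → eldide forms (Rx 7).
kyeol would need lunane (Rx 3), but lunane never forms.
No rule produces yorol, and it is not given.
halate: reached.
lunane would need kyeol (Rx 6), but kyeol never forms.
ionol would need yorol and qilate (Rx 2), but yorol never forms.
eldide: reached.
Reached: halate and eldide — 2 of the 6.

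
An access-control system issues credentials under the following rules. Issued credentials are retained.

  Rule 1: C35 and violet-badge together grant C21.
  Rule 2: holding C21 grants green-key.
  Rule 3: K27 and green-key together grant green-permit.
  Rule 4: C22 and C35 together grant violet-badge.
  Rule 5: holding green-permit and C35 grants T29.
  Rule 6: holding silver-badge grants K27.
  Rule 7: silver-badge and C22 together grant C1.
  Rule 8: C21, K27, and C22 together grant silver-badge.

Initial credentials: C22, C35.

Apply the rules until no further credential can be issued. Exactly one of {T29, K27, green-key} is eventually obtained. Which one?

Holding C22 and C35 grants violet-badge (Rule 4).
Holding C35 and violet-badge grants C21 (Rule 1).
Holding C21 grants green-key (Rule 2).
T29 would need green-permit and C35 (Rule 5), but green-permit is never granted. K27 would need silver-badge (Rule 6), but silver-badge is never granted.

green-key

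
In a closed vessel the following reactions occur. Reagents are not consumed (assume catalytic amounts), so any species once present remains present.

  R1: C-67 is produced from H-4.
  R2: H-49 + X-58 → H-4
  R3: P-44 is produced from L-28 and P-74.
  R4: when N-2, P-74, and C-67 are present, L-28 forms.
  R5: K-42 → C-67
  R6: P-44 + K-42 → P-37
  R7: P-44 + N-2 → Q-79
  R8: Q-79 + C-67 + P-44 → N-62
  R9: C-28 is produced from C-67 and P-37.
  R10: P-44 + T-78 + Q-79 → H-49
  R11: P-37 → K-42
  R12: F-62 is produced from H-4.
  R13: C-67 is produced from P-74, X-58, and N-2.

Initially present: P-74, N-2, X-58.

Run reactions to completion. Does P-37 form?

P-37 would need P-44 and K-42 (R6), but K-42 never forms.

No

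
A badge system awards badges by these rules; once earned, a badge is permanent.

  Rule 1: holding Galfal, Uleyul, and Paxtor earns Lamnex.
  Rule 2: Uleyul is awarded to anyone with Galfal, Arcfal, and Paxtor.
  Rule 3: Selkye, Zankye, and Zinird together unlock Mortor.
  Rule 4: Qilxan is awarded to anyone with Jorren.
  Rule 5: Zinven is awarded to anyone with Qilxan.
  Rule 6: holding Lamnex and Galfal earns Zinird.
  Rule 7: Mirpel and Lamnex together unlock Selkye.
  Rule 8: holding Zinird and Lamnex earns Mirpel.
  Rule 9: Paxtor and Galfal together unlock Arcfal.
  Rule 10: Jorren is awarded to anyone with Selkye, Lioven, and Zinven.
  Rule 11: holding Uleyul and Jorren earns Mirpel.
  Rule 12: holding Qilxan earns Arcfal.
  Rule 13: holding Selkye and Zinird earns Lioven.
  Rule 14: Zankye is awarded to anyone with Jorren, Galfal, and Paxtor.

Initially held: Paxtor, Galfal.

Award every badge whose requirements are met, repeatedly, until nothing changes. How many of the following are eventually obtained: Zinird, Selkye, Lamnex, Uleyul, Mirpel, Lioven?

6

With Paxtor and Galfal, Arcfal is earned (Rule 9).
With Galfal, Arcfal, and Paxtor, Uleyul is earned (Rule 2).
With Galfal, Uleyul, and Paxtor, Lamnex is earned (Rule 1).
With Lamnex and Galfal, Zinird is earned (Rule 6).
With Zinird and Lamnex, Mirpel is earned (Rule 8).
With Mirpel and Lamnex, Selkye is earned (Rule 7).
With Selkye and Zinird, Lioven is earned (Rule 13).
Zinird: reached.
Selkye: reached.
Lamnex: reached.
Uleyul: reached.
Mirpel: reached.
Lioven: reached.
All 6 are reached.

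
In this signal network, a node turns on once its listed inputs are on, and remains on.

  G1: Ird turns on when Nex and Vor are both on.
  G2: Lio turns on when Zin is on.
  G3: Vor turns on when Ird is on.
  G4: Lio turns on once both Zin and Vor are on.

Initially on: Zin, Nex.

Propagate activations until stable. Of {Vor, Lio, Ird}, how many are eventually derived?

1

Zin is on, so Lio turns on (G2).
Vor would need Ird (G3), but Ird never turns on.
Lio: reached.
Ird would need Nex and Vor (G1), but Vor never turns on.
Reached: Lio — 1 of the 3.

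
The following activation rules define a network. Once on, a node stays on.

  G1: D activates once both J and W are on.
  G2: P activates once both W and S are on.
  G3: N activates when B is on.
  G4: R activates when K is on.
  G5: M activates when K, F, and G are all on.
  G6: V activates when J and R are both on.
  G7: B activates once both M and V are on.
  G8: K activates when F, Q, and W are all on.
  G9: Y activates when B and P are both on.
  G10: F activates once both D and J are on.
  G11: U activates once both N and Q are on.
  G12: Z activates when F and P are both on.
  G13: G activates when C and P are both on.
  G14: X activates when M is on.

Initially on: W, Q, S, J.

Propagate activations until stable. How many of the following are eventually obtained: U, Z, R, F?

W and S are on, so P activates (G2).
J and W are on, so D activates (G1).
D and J are on, so F activates (G10).
G12: F and P on → Z on.
G8: F, Q, and W on → K on.
G4: K on → R on.
U would need N and Q (G11), but N never turns on.
Z: reached.
R: reached.
F: reached.
Reached: Z, R, and F — 3 of the 4.

3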